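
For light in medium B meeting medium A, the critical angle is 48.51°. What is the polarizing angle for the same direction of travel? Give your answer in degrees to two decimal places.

n₂/n₁ = sin θ_c = sin 48.51° = 0.7491.
tan θ_B equals the same ratio, so θ_B = arctan(0.7491) = 36.84°.

θ_B ≈ 36.84°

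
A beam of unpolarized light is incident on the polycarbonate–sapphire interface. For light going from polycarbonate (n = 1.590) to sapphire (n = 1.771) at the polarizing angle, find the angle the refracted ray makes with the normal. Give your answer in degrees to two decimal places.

θ_t ≈ 41.92°

First find Brewster's angle: tan θ_B = 1.771/1.590 = 1.1138, giving θ_B = 48.08°.
The refracted ray is perpendicular to the reflected ray, so θ_t = 90° − θ_B = 41.92°.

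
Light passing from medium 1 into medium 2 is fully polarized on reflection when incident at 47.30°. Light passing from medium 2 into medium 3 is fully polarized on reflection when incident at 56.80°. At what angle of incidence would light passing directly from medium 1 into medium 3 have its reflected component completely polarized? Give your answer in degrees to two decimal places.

θ_B ≈ 58.87°

tan θ_B(1→2) = n₂/n₁ = tan 47.30° = 1.0837.
tan θ_B(2→3) = n₃/n₂ = tan 56.80° = 1.5282.
Multiplying, n₃/n₁ = 1.0837 × 1.5282 = 1.6561, and θ_B(1→3) = arctan 1.6561 = 58.87°.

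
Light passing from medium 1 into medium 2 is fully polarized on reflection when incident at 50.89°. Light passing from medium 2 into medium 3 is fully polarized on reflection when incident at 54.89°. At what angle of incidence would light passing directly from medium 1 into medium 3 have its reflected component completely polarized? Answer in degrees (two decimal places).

θ_B ≈ 60.25°

tan θ_B(1→2) = n₂/n₁ = tan 50.89° = 1.2301.
tan θ_B(2→3) = n₃/n₂ = tan 54.89° = 1.4223.
Multiplying, n₃/n₁ = 1.2301 × 1.4223 = 1.7496, and θ_B(1→3) = arctan 1.7496 = 60.25°.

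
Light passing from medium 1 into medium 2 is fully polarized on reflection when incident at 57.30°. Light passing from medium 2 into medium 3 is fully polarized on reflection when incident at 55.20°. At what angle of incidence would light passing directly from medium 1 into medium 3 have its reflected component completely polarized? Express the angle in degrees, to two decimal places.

θ_B ≈ 65.95°

Each Brewster angle gives a ratio: n₂/n₁ = tan 57.30° = 1.5577, n₃/n₂ = tan 55.20° = 1.4388.
n₃/n₁ = 2.2412. Then tan θ_B(1→3) = n₃/n₁, so θ_B(1→3) = arctan(2.2412) = 65.95°.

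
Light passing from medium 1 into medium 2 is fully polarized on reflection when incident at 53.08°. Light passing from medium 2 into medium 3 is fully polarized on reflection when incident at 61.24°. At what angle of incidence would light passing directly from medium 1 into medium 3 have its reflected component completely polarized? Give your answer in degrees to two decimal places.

θ_B ≈ 67.59°

Each Brewster angle gives a ratio: n₂/n₁ = tan 53.08° = 1.3309, n₃/n₂ = tan 61.24° = 1.8220.
So n₃/n₁ = (n₂/n₁)(n₃/n₂) = 1.3309 × 1.8220 = 2.4249.
θ_B(1→3) = arctan(2.4249) = 67.59°.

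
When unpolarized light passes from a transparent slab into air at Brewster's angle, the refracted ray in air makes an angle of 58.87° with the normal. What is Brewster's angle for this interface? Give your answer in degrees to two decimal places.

θ_B ≈ 31.13°

Since the reflected and refracted rays are at right angles at the polarizing angle, θ_B + θ_t = 90°.
θ_B = 90° − 58.87° = 31.13°.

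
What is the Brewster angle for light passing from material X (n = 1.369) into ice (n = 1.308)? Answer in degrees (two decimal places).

At Brewster's angle the reflected and refracted rays are perpendicular, which with Snell's law gives tan θ_B = n₂/n₁.
tan θ_B = n₂/n₁ = 1.308/1.369 = 0.9554.
θ_B = arctan(0.9554) = 43.69°.

θ_B ≈ 43.69°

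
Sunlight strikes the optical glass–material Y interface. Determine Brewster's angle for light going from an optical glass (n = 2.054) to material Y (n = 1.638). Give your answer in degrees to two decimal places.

tan θ_B = n₂/n₁ = 1.638/2.054 = 0.7975. Taking the arctangent, θ_B = 38.57°.

θ_B ≈ 38.57°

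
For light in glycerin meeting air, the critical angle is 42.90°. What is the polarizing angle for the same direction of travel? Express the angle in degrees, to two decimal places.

θ_B ≈ 34.24°

At the critical angle sin θ_c = n₂/n₁, giving n₂/n₁ = sin 42.90° = 0.6807.
Then tan θ_B = n₂/n₁ = 0.6807, so θ_B = arctan 0.6807 = 34.24°.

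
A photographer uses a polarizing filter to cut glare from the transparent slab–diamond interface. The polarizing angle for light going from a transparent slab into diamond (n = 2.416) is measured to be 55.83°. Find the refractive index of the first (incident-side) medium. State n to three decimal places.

n ≈ 1.640

At the polarizing angle, tan θ_B = n₂/n₁ with n₁ on the incident side (a transparent slab) and n₂ on the transmitted side (diamond).
n₁ = n₂ / tan θ_B = 2.416 / tan 55.83° = 1.640.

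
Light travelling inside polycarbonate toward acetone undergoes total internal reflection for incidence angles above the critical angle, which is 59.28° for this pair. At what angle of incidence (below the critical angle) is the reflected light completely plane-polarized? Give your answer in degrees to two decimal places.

θ_B ≈ 40.68°

At the critical angle sin θ_c = n₂/n₁, giving n₂/n₁ = sin 59.28° = 0.8597.
Then tan θ_B = n₂/n₁ = 0.8597, so θ_B = arctan 0.8597 = 40.68°.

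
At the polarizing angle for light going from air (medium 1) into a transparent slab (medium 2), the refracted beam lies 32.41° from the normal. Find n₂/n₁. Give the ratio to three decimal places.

n₂/n₁ ≈ 1.575

θ_B + θ_t = 90°, so θ_B = 90° − 32.41° = 57.59°.
tan θ_B = n₂/n₁, so n₂/n₁ = tan 57.59° = 1.575.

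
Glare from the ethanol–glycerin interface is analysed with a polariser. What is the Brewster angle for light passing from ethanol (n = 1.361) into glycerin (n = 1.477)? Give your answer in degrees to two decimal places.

Here n₂/n₁ = 1.477/1.361 = 1.0852, and Brewster's law gives tan θ_B = n₂/n₁.
So θ_B = arctan 1.0852 = 47.34°.

θ_B ≈ 47.34°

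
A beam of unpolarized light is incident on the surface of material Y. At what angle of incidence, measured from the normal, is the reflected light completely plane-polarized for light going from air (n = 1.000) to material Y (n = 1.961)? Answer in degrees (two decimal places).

θ_B ≈ 62.98°

At Brewster's angle the reflected and refracted rays are perpendicular, which with Snell's law gives tan θ_B = n₂/n₁.
tan θ_B = n₂/n₁ = 1.961/1.000 = 1.9610.
So θ_B = arctan 1.9610 = 62.98°.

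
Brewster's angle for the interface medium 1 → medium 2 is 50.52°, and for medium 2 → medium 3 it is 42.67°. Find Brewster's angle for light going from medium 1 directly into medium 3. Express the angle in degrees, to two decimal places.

θ_B ≈ 48.22°

n₂/n₁ = tan 50.52° = 1.2140 and n₃/n₂ = tan 42.67° = 0.9218.
Multiplying, n₃/n₁ = 1.2140 × 0.9218 = 1.1190, and θ_B(1→3) = arctan 1.1190 = 48.22°.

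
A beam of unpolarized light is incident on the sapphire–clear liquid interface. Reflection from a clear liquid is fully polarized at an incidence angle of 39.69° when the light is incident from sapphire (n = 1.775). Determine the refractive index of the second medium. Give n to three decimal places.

Brewster's law: tan θ_B = n₂/n₁ (light incident in sapphire, refracted into a clear liquid).
n₂ = n₁ tan θ_B = 1.775 × tan 39.69° = 1.473.

n ≈ 1.473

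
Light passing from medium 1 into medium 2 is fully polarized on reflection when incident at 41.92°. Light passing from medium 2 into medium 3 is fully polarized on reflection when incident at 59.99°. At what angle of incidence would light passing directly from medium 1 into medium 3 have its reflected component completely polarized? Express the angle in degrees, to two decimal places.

Each Brewster angle gives a ratio: n₂/n₁ = tan 41.92° = 0.8979, n₃/n₂ = tan 59.99° = 1.7314.
Multiplying, n₃/n₁ = 0.8979 × 1.7314 = 1.5545, and θ_B(1→3) = arctan 1.5545 = 57.25°.

θ_B ≈ 57.25°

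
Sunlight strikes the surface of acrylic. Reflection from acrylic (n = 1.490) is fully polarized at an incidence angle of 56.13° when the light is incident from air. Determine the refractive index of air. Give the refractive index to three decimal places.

n ≈ 1.000

Full polarization of the reflected beam means tan θ_B = n₂/n₁, where n₁ is the incident medium (air).
n₁ = n₂ / tan θ_B = 1.490 / tan 56.13° = 1.000.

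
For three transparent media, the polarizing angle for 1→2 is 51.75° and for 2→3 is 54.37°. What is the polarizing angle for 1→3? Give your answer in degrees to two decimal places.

n₂/n₁ = tan 51.75° = 1.2685 and n₃/n₂ = tan 54.37° = 1.3952.
n₃/n₁ = 1.7699. Then tan θ_B(1→3) = n₃/n₁, so θ_B(1→3) = arctan(1.7699) = 60.53°.

θ_B ≈ 60.53°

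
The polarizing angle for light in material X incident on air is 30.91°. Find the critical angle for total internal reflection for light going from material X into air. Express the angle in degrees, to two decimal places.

tan θ_B = n₂/n₁ = tan 30.91° = 0.5987.
Total internal reflection: sin θ_c = n₂/n₁ = 0.5987.
θ_c = arcsin(0.5987) = 36.78°.

θ_c ≈ 36.78°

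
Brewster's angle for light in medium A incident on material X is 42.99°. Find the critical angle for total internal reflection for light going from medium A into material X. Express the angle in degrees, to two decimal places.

n₂/n₁ = tan 42.99° = 0.9322; the critical angle satisfies sin θ_c = n₂/n₁.
θ_c = arcsin(0.9322) = 68.78°.

θ_c ≈ 68.78°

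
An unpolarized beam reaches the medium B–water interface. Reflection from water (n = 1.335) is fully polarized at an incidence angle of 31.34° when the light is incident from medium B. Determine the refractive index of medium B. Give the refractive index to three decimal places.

Brewster's law: tan θ_B = n₂/n₁ (light incident in medium B, refracted into water).
n₁ = n₂ / tan θ_B = 1.335 / tan 31.34° = 2.192.

n ≈ 2.192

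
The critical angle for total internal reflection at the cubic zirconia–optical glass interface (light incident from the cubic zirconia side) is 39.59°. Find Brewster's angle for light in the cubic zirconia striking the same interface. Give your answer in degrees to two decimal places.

θ_B ≈ 32.51°

At the critical angle sin θ_c = n₂/n₁, giving n₂/n₁ = sin 39.59° = 0.6373.
Then tan θ_B = n₂/n₁ = 0.6373, so θ_B = arctan 0.6373 = 32.51°.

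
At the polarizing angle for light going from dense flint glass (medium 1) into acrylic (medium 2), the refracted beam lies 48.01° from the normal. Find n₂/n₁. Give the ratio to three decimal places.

n₂/n₁ ≈ 0.900

θ_B + θ_t = 90°, so θ_B = 90° − 48.01° = 41.99°.
Then n₂/n₁ = tan θ_B = tan 41.99° = 0.900.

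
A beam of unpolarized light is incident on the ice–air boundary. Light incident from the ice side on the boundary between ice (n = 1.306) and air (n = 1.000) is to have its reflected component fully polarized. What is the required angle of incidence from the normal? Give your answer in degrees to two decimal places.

Here n₂/n₁ = 1.000/1.306 = 0.7657, and Brewster's law gives tan θ_B = n₂/n₁.
So θ_B = arctan 0.7657 = 37.44°.

θ_B ≈ 37.44°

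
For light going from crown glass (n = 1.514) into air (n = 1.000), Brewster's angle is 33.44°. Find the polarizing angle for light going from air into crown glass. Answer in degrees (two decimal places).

θ_B' ≈ 56.56°

Reversing the direction swaps n₁ and n₂, so tan θ_B' = 1/tan θ_B and θ_B' = 90° − θ_B.
Hence θ_B' = 90° − 33.44° = 56.56°.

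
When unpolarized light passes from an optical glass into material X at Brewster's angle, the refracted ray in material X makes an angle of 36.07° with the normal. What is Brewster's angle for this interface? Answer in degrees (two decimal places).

Brewster's condition makes the reflected and refracted beams perpendicular: θ_B + θ_t = 90°.
θ_B = 90° − 36.07° = 53.93°.

θ_B ≈ 53.93°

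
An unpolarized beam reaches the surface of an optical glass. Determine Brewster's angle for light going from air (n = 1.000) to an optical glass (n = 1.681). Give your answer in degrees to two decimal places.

θ_B ≈ 59.25°

The reflected p-component vanishes when tan θ_B = n₂/n₁.
Brewster's condition: tan θ_B = n₂/n₁ = 1.681/1.000 = 1.6810.
So θ_B = arctan 1.6810 = 59.25°.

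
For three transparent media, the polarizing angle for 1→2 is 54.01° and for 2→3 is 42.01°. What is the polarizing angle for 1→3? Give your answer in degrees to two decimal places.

θ_B ≈ 51.12°

tan θ_B(1→2) = n₂/n₁ = tan 54.01° = 1.3769.
tan θ_B(2→3) = n₃/n₂ = tan 42.01° = 0.9007.
So n₃/n₁ = (n₂/n₁)(n₃/n₂) = 1.3769 × 0.9007 = 1.2402.
θ_B(1→3) = arctan(1.2402) = 51.12°.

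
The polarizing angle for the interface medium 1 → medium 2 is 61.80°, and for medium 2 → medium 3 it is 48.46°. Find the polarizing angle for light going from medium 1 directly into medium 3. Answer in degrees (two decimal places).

tan θ_B(1→2) = n₂/n₁ = tan 61.80° = 1.8650.
tan θ_B(2→3) = n₃/n₂ = tan 48.46° = 1.1287.
So n₃/n₁ = (n₂/n₁)(n₃/n₂) = 1.8650 × 1.1287 = 2.1050.
θ_B(1→3) = arctan(2.1050) = 64.59°.

θ_B ≈ 64.59°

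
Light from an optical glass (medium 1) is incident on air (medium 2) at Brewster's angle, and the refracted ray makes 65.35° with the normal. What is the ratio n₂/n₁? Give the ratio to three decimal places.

θ_B + θ_t = 90°, so θ_B = 90° − 65.35° = 24.65°.
tan θ_B = n₂/n₁, so n₂/n₁ = tan 24.65° = 0.459.

n₂/n₁ ≈ 0.459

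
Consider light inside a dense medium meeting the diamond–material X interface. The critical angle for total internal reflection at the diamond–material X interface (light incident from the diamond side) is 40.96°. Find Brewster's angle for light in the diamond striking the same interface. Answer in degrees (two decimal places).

sin θ_c = n₂/n₁, so n₂/n₁ = sin 40.96° = 0.6555.
Brewster: tan θ_B = n₂/n₁ = 0.6555.
θ_B = arctan(0.6555) = 33.25°.

θ_B ≈ 33.25°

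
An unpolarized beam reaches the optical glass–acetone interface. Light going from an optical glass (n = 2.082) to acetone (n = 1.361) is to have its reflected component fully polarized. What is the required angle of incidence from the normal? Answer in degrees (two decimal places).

θ_B ≈ 33.17°

At Brewster's angle the reflected and refracted rays are perpendicular, which with Snell's law gives tan θ_B = n₂/n₁.
tan θ_B = n₂/n₁ = 1.361/2.082 = 0.6537.
So θ_B = arctan 0.6537 = 33.17°.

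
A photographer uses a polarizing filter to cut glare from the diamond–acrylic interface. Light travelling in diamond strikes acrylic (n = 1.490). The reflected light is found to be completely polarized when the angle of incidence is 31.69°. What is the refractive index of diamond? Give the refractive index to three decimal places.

n ≈ 2.413

Full polarization of the reflected beam means tan θ_B = n₂/n₁, where n₁ is the incident medium (diamond).
n₁ = n₂ / tan θ_B = 1.490 / tan 31.69° = 2.413.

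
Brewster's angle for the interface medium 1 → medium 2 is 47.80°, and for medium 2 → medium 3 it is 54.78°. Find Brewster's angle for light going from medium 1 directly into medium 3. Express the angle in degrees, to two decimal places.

n₂/n₁ = tan 47.80° = 1.1028 and n₃/n₂ = tan 54.78° = 1.4165.
n₃/n₁ = 1.5622. Then tan θ_B(1→3) = n₃/n₁, so θ_B(1→3) = arctan(1.5622) = 57.38°.

θ_B ≈ 57.38°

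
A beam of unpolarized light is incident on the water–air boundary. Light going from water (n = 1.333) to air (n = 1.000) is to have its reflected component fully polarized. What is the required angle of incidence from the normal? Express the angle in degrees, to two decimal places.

tan θ_B = n₂/n₁ = 1.000/1.333 = 0.7502.
So θ_B = arctan 0.7502 = 36.88°.

θ_B ≈ 36.88°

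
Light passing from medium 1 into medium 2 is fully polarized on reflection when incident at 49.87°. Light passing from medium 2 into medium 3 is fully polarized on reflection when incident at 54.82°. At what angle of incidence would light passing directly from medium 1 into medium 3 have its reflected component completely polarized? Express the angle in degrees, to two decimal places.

n₂/n₁ = tan 49.87° = 1.1863 and n₃/n₂ = tan 54.82° = 1.4186.
So n₃/n₁ = (n₂/n₁)(n₃/n₂) = 1.1863 × 1.4186 = 1.6829.
θ_B(1→3) = arctan(1.6829) = 59.28°.

θ_B ≈ 59.28°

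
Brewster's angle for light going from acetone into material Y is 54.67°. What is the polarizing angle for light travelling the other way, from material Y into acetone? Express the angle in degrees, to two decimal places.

θ_B' ≈ 35.33°

tan θ_B' = n₁/n₂ = 1/tan θ_B, so θ_B' = 90° − θ_B.
θ_B' = 90° − 54.67° = 35.33°.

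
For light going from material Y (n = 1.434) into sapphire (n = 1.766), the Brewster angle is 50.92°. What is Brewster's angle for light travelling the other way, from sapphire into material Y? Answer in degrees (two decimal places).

θ_B' ≈ 39.08°

tan θ_B' = n₁/n₂ = 1/tan θ_B, so θ_B' = 90° − θ_B.
θ_B' = 90° − 50.92° = 39.08°.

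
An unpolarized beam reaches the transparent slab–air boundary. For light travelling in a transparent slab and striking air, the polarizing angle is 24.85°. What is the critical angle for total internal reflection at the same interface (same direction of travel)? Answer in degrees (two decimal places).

From Brewster, n₂/n₁ = tan θ_B = tan 24.85° = 0.4631.
Then sin θ_c = n₂/n₁ = 0.4631, so θ_c = arcsin 0.4631 = 27.59°.

θ_c ≈ 27.59°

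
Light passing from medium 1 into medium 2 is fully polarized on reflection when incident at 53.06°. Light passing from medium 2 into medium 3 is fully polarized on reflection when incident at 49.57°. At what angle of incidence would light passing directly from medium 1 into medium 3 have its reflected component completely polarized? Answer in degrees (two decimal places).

n₂/n₁ = tan 53.06° = 1.3299 and n₃/n₂ = tan 49.57° = 1.1738.
n₃/n₁ = 1.5610. Then tan θ_B(1→3) = n₃/n₁, so θ_B(1→3) = arctan(1.5610) = 57.36°.

θ_B ≈ 57.36°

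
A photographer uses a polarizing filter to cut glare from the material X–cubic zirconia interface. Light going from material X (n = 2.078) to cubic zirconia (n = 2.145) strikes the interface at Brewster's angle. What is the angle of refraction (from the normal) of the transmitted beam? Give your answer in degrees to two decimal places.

θ_t ≈ 44.09°

First find Brewster's angle: tan θ_B = 2.145/2.078 = 1.0322, giving θ_B = 45.91°.
At Brewster's angle the reflected and refracted rays are perpendicular, so θ_t = 90° − θ_B = 90° − 45.91° = 44.09°.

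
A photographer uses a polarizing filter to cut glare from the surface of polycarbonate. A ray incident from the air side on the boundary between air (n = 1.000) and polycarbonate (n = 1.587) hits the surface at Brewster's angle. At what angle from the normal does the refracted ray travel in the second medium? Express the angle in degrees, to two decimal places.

θ_B = arctan(n₂/n₁) = arctan(1.587/1.000) = 57.78°.
At Brewster's angle the reflected and refracted rays are perpendicular, so θ_t = 90° − θ_B = 90° − 57.78° = 32.22°.

θ_t ≈ 32.22°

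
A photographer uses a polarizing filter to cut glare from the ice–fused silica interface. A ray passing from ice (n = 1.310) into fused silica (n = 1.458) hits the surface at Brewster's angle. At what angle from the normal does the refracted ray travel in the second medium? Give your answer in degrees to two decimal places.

θ_t ≈ 41.94°

tan θ_B = n₂/n₁ = 1.458/1.310 = 1.1130, so θ_B = 48.06°.
The refracted ray is perpendicular to the reflected ray, so θ_t = 90° − θ_B = 41.94°.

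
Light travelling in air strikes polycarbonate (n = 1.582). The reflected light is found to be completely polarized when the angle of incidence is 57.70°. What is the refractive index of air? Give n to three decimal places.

Brewster's law: tan θ_B = n₂/n₁ (light incident in air, refracted into polycarbonate).
n₁ = n₂ / tan θ_B = 1.582 / tan 57.70° = 1.000.

n ≈ 1.000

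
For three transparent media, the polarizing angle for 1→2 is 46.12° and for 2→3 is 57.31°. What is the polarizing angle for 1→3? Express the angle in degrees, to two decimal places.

Each Brewster angle gives a ratio: n₂/n₁ = tan 46.12° = 1.0399, n₃/n₂ = tan 57.31° = 1.5583.
n₃/n₁ = 1.6204. Then tan θ_B(1→3) = n₃/n₁, so θ_B(1→3) = arctan(1.6204) = 58.32°.

θ_B ≈ 58.32°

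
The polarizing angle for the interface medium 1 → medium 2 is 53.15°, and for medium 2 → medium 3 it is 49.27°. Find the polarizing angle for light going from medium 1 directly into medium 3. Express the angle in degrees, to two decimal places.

θ_B ≈ 57.17°

tan θ_B(1→2) = n₂/n₁ = tan 53.15° = 1.3343.
tan θ_B(2→3) = n₃/n₂ = tan 49.27° = 1.1614.
Multiplying, n₃/n₁ = 1.3343 × 1.1614 = 1.5496, and θ_B(1→3) = arctan 1.5496 = 57.17°.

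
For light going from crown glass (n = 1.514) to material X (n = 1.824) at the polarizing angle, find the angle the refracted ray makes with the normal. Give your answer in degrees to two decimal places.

θ_t ≈ 39.69°

First find Brewster's angle: tan θ_B = 1.824/1.514 = 1.2048, giving θ_B = 50.31°.
At Brewster's angle the reflected and refracted rays are perpendicular, so θ_t = 90° − θ_B = 90° − 50.31° = 39.69°.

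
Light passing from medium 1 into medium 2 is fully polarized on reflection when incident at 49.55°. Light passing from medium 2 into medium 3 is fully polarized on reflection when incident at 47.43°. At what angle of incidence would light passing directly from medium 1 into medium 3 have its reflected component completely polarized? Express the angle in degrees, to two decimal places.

θ_B ≈ 51.93°

tan θ_B(1→2) = n₂/n₁ = tan 49.55° = 1.1729.
tan θ_B(2→3) = n₃/n₂ = tan 47.43° = 1.0886.
Multiplying, n₃/n₁ = 1.1729 × 1.0886 = 1.2769, and θ_B(1→3) = arctan 1.2769 = 51.93°.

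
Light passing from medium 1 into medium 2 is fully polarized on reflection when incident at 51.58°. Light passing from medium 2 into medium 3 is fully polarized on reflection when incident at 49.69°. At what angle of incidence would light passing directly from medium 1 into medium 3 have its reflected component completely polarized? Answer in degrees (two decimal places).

Each Brewster angle gives a ratio: n₂/n₁ = tan 51.58° = 1.2608, n₃/n₂ = tan 49.69° = 1.1787.
n₃/n₁ = 1.4861. Then tan θ_B(1→3) = n₃/n₁, so θ_B(1→3) = arctan(1.4861) = 56.06°.

θ_B ≈ 56.06°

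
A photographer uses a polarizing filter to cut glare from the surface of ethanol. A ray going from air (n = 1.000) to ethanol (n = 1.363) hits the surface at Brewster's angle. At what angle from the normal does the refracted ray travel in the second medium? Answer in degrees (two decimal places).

First find Brewster's angle: tan θ_B = 1.363/1.000 = 1.3630, giving θ_B = 53.73°.
Since θ_B + θ_t = 90° at Brewster incidence, θ_t = 90° − 53.73° = 36.27°.

θ_t ≈ 36.27°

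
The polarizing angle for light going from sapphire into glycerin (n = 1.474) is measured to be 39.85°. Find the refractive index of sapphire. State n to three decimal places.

n ≈ 1.766

At the polarizing angle, tan θ_B = n₂/n₁ with n₁ on the incident side (sapphire) and n₂ on the transmitted side (glycerin).
n₁ = n₂ / tan θ_B = 1.474 / tan 39.85° = 1.766.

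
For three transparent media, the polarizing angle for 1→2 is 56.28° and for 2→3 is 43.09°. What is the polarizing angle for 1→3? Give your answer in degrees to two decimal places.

Each Brewster angle gives a ratio: n₂/n₁ = tan 56.28° = 1.4983, n₃/n₂ = tan 43.09° = 0.9355.
So n₃/n₁ = (n₂/n₁)(n₃/n₂) = 1.4983 × 0.9355 = 1.4016.
θ_B(1→3) = arctan(1.4016) = 54.49°.

θ_B ≈ 54.49°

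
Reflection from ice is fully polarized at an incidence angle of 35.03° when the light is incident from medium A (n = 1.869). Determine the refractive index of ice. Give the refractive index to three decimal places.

At Brewster's angle, tan θ_B = n₂/n₁ with n₁ on the incident side (medium A) and n₂ on the transmitted side (ice).
n₂ = n₁ tan θ_B = 1.869 × tan 35.03° = 1.310.

n ≈ 1.310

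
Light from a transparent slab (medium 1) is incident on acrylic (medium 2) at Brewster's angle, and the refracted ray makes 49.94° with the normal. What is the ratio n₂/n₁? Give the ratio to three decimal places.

n₂/n₁ ≈ 0.841

θ_B + θ_t = 90°, so θ_B = 90° − 49.94° = 40.06°.
Then n₂/n₁ = tan θ_B = tan 40.06° = 0.841.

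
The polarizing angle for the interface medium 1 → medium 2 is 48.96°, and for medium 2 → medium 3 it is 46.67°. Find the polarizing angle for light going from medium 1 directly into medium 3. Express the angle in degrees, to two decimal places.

θ_B ≈ 50.61°

tan θ_B(1→2) = n₂/n₁ = tan 48.96° = 1.1487.
tan θ_B(2→3) = n₃/n₂ = tan 46.67° = 1.0601.
n₃/n₁ = 1.2177. Then tan θ_B(1→3) = n₃/n₁, so θ_B(1→3) = arctan(1.2177) = 50.61°.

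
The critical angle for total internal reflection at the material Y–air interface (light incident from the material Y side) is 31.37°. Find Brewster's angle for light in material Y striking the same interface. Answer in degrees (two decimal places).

θ_B ≈ 27.50°

sin θ_c = n₂/n₁, so n₂/n₁ = sin 31.37° = 0.5206.
Brewster: tan θ_B = n₂/n₁ = 0.5206.
θ_B = arctan(0.5206) = 27.50°.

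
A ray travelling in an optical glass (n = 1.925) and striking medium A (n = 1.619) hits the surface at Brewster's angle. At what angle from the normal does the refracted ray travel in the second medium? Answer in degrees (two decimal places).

θ_t ≈ 49.93°

First find Brewster's angle: tan θ_B = 1.619/1.925 = 0.8410, giving θ_B = 40.07°.
The refracted ray is perpendicular to the reflected ray, so θ_t = 90° − θ_B = 49.93°.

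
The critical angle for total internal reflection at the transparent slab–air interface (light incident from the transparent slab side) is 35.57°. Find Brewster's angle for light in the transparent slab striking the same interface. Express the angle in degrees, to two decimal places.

At the critical angle sin θ_c = n₂/n₁, giving n₂/n₁ = sin 35.57° = 0.5817.
Then tan θ_B = n₂/n₁ = 0.5817, so θ_B = arctan 0.5817 = 30.19°.

θ_B ≈ 30.19°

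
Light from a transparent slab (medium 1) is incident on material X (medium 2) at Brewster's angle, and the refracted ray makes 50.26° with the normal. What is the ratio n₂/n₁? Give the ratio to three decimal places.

At Brewster incidence θ_B = 90° − θ_t = 90° − 50.26° = 39.74°.
tan θ_B = n₂/n₁, so n₂/n₁ = tan 39.74° = 0.831.

n₂/n₁ ≈ 0.831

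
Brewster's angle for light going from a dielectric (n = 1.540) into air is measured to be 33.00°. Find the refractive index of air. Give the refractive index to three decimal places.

n ≈ 1.000

Brewster's law: tan θ_B = n₂/n₁ (light incident in a dielectric, refracted into air).
n₂ = n₁ tan θ_B = 1.540 × tan 33.00° = 1.000.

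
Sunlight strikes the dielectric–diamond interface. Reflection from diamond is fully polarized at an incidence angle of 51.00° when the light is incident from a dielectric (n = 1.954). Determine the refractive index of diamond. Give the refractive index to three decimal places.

n ≈ 2.413

Brewster's law: tan θ_B = n₂/n₁ (light incident in a dielectric, refracted into diamond).
n₂ = n₁ tan θ_B = 1.954 × tan 51.00° = 2.413.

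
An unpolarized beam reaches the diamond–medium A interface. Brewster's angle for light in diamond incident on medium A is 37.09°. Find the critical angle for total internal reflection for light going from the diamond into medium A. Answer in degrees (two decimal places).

From Brewster, n₂/n₁ = tan θ_B = tan 37.09° = 0.7560.
Then sin θ_c = n₂/n₁ = 0.7560, so θ_c = arcsin 0.7560 = 49.11°.

θ_c ≈ 49.11°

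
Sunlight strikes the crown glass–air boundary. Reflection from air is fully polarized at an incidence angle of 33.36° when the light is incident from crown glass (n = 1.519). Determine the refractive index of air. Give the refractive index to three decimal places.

n ≈ 1.000

Brewster's law: tan θ_B = n₂/n₁ (light incident in crown glass, refracted into air).
n₂ = n₁ tan θ_B = 1.519 × tan 33.36° = 1.000.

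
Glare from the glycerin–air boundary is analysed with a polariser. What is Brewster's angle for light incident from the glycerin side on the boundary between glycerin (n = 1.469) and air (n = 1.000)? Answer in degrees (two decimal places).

Brewster's condition: tan θ_B = n₂/n₁ = 1.000/1.469 = 0.6807.
θ_B = arctan(0.6807) = 34.24°.

θ_B ≈ 34.24°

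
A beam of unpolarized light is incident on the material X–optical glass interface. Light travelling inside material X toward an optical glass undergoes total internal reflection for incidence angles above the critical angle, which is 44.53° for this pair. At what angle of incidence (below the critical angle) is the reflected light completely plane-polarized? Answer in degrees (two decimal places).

n₂/n₁ = sin θ_c = sin 44.53° = 0.7013.
tan θ_B equals the same ratio, so θ_B = arctan(0.7013) = 35.04°.

θ_B ≈ 35.04°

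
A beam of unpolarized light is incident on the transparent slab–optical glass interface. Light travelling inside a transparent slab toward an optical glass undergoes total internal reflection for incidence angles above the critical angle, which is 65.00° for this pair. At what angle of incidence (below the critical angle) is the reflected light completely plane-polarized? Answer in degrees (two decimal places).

θ_B ≈ 42.19°

At the critical angle sin θ_c = n₂/n₁, giving n₂/n₁ = sin 65.00° = 0.9063.
Then tan θ_B = n₂/n₁ = 0.9063, so θ_B = arctan 0.9063 = 42.19°.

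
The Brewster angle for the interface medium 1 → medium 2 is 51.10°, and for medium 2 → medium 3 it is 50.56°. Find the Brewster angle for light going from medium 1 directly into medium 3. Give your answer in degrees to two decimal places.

θ_B ≈ 56.43°

n₂/n₁ = tan 51.10° = 1.2393 and n₃/n₂ = tan 50.56° = 1.2157.
So n₃/n₁ = (n₂/n₁)(n₃/n₂) = 1.2393 × 1.2157 = 1.5066.
θ_B(1→3) = arctan(1.5066) = 56.43°.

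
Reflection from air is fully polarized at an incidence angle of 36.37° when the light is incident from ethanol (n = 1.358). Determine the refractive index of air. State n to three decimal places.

Full polarization of the reflected beam means tan θ_B = n₂/n₁, where n₁ is the incident medium (ethanol).
n₂ = n₁ tan θ_B = 1.358 × tan 36.37° = 1.000.

n ≈ 1.000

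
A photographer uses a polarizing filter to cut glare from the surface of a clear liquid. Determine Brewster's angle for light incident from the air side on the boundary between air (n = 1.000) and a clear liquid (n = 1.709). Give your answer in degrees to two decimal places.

θ_B ≈ 59.67°

tan θ_B = n₂/n₁ = 1.709/1.000 = 1.7090.
So θ_B = arctan 1.7090 = 59.67°.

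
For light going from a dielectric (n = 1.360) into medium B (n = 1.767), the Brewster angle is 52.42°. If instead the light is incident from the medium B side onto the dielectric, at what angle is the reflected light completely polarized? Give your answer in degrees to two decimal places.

tan θ_B' = n₁/n₂ = 1/tan θ_B, so θ_B' = 90° − θ_B.
θ_B' = 90° − 52.42° = 37.58°.

θ_B' ≈ 37.58°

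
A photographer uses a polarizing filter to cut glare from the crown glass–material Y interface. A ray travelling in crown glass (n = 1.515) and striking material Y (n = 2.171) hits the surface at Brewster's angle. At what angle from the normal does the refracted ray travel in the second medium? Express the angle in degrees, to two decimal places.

θ_t ≈ 34.91°

First find Brewster's angle: tan θ_B = 2.171/1.515 = 1.4330, giving θ_B = 55.09°.
The refracted ray is perpendicular to the reflected ray, so θ_t = 90° − θ_B = 34.91°.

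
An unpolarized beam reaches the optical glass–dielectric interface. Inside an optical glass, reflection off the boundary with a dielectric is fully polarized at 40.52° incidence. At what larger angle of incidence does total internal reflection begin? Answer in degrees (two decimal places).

θ_c ≈ 58.72°

From Brewster, n₂/n₁ = tan θ_B = tan 40.52° = 0.8547.
Then sin θ_c = n₂/n₁ = 0.8547, so θ_c = arcsin 0.8547 = 58.72°.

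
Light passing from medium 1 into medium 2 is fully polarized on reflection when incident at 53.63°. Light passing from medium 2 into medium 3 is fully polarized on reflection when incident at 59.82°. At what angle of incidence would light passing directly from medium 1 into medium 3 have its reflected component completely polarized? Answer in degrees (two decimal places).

θ_B ≈ 66.82°

n₂/n₁ = tan 53.63° = 1.3579 and n₃/n₂ = tan 59.82° = 1.7196.
Multiplying, n₃/n₁ = 1.3579 × 1.7196 = 2.3349, and θ_B(1→3) = arctan 2.3349 = 66.82°.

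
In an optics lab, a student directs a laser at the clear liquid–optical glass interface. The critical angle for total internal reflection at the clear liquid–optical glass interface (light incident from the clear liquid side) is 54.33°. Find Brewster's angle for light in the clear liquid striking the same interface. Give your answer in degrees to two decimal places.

θ_B ≈ 39.09°

At the critical angle sin θ_c = n₂/n₁, giving n₂/n₁ = sin 54.33° = 0.8124.
Then tan θ_B = n₂/n₁ = 0.8124, so θ_B = arctan 0.8124 = 39.09°.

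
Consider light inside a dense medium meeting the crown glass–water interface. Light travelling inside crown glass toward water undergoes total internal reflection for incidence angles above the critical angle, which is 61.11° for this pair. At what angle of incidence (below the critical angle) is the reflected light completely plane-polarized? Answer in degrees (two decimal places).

At the critical angle sin θ_c = n₂/n₁, giving n₂/n₁ = sin 61.11° = 0.8755.
Then tan θ_B = n₂/n₁ = 0.8755, so θ_B = arctan 0.8755 = 41.20°.

θ_B ≈ 41.20°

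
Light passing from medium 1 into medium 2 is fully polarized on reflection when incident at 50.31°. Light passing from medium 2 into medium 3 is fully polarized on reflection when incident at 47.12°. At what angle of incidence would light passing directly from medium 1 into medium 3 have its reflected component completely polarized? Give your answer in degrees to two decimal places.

θ_B ≈ 52.38°

tan θ_B(1→2) = n₂/n₁ = tan 50.31° = 1.2049.
tan θ_B(2→3) = n₃/n₂ = tan 47.12° = 1.0769.
So n₃/n₁ = (n₂/n₁)(n₃/n₂) = 1.2049 × 1.0769 = 1.2976.
θ_B(1→3) = arctan(1.2976) = 52.38°.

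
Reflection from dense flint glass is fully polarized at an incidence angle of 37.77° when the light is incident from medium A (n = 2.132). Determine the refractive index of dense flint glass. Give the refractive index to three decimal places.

n ≈ 1.652

At the Brewster angle, tan θ_B = n₂/n₁ with n₁ on the incident side (medium A) and n₂ on the transmitted side (dense flint glass).
n₂ = n₁ tan θ_B = 2.132 × tan 37.77° = 1.652.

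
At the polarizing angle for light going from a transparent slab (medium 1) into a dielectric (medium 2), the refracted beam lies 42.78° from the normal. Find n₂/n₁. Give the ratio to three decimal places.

θ_B + θ_t = 90°, so θ_B = 90° − 42.78° = 47.22°.
tan θ_B = n₂/n₁, so n₂/n₁ = tan 47.22° = 1.081.

n₂/n₁ ≈ 1.081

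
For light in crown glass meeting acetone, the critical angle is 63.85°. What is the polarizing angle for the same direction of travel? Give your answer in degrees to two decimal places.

θ_B ≈ 41.91°

At the critical angle sin θ_c = n₂/n₁, giving n₂/n₁ = sin 63.85° = 0.8976.
Then tan θ_B = n₂/n₁ = 0.8976, so θ_B = arctan 0.8976 = 41.91°.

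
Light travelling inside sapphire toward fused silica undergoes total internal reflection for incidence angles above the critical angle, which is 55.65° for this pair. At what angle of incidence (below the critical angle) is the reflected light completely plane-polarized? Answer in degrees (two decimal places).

sin θ_c = n₂/n₁, so n₂/n₁ = sin 55.65° = 0.8256.
Brewster: tan θ_B = n₂/n₁ = 0.8256.
θ_B = arctan(0.8256) = 39.54°.

θ_B ≈ 39.54°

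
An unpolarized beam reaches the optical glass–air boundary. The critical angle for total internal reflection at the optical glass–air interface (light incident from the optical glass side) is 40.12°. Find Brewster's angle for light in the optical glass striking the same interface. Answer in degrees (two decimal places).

At the critical angle sin θ_c = n₂/n₁, giving n₂/n₁ = sin 40.12° = 0.6444.
Then tan θ_B = n₂/n₁ = 0.6444, so θ_B = arctan 0.6444 = 32.80°.

θ_B ≈ 32.80°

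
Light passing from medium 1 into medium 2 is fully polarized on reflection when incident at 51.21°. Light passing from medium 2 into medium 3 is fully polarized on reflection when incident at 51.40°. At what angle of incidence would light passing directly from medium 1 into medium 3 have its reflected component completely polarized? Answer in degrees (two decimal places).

θ_B ≈ 57.32°

Each Brewster angle gives a ratio: n₂/n₁ = tan 51.21° = 1.2442, n₃/n₂ = tan 51.40° = 1.2527.
Multiplying, n₃/n₁ = 1.2442 × 1.2527 = 1.5586, and θ_B(1→3) = arctan 1.5586 = 57.32°.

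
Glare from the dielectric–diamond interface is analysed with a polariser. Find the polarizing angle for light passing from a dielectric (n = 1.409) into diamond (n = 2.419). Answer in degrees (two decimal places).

Here n₂/n₁ = 2.419/1.409 = 1.7168, and Brewster's law gives tan θ_B = n₂/n₁.
So θ_B = arctan 1.7168 = 59.78°.

θ_B ≈ 59.78°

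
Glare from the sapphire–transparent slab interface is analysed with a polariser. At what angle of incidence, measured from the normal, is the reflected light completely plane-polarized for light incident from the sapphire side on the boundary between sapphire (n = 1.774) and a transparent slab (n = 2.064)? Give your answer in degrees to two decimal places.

Brewster's condition: tan θ_B = n₂/n₁ = 2.064/1.774 = 1.1635. Taking the arctangent, θ_B = 49.32°.

θ_B ≈ 49.32°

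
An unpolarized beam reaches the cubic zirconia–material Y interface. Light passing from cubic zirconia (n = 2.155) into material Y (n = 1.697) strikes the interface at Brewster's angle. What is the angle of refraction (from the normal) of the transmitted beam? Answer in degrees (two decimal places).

θ_t ≈ 51.78°

tan θ_B = n₂/n₁ = 1.697/2.155 = 0.7875, so θ_B = 38.22°.
At Brewster's angle the reflected and refracted rays are perpendicular, so θ_t = 90° − θ_B = 90° − 38.22° = 51.78°.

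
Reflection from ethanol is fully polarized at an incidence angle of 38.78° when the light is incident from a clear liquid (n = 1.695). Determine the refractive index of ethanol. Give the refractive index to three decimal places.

At the polarizing angle, tan θ_B = n₂/n₁ with n₁ on the incident side (a clear liquid) and n₂ on the transmitted side (ethanol).
n₂ = n₁ tan θ_B = 1.695 × tan 38.78° = 1.362.

n ≈ 1.362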